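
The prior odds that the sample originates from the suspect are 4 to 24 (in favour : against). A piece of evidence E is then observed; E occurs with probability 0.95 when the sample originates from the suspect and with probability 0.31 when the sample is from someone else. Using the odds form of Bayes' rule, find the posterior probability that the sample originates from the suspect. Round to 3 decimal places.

Prior odds = 4/24 = 0.16667. In log-odds, ln(0.16667) = -1.7918.
Add log likelihood ratio: ln(3.0645) = 1.1199.
Posterior log-odds = -0.67187, so posterior odds = exp(-0.67187) = 0.51075. Converting, P(H|E) = 0.51075/1.5108 = 0.338.

Posterior probability ≈ 0.338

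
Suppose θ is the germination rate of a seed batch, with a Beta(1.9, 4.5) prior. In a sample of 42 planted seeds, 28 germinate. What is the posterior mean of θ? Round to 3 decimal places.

Observing 28 successes and 14 failures updates Beta(1.9, 4.5) by adding the success and failure counts to the two shape parameters: α = 1.9+28 = 29.9, β = 4.5+14 = 18.5.
E[θ | data] = 29.9/(29.9+18.5) = 0.618.

Posterior mean ≈ 0.618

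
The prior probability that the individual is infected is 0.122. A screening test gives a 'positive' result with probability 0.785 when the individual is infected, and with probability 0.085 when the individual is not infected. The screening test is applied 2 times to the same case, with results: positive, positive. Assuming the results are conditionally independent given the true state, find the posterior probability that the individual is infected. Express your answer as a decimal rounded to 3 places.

With H the event that the individual is infected, the joint likelihood of the observed sequence is P(data|H) = 0.785·0.785 = 0.61623 and P(data|¬H) = 0.085·0.085 = 0.0072250.
Bayes: P(H|data) = 0.122·0.61623 / (0.122·0.61623 + 0.878·0.0072250) = 0.075179/0.081523 = 0.9222.

Posterior P(H) ≈ 0.922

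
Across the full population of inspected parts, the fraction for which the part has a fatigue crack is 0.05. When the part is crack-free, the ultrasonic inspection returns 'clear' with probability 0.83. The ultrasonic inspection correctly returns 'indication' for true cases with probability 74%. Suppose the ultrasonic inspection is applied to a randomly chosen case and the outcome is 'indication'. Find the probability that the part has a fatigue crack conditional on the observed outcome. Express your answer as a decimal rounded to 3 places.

P(H | E) ≈ 0.186

Let H be the event that the part has a fatigue crack. P(H) = 0.05, so P(¬H) = 0.95. With E the 'indication' result, P(E|H) = 0.74 and P(E|¬H) = 0.17.
P(E) = 0.74·0.05 + 0.17·0.95 = 0.037000 + 0.16150 = 0.19850.
By Bayes' theorem, P(H|E) = 0.037000 / 0.19850 = 0.186.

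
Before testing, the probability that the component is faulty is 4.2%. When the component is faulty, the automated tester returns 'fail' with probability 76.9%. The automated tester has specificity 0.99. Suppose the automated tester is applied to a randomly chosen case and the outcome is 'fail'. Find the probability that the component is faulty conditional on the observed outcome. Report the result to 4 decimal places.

P(H | E) ≈ 0.7712

Write H for 'the component is faulty'. Prior odds H:¬H = 0.042/0.958 = 0.043841. For the 'fail' outcome, the likelihood ratio is 0.769/0.01 = 76.900.
Posterior odds = 0.043841 × 76.900 = 3.3714, so P(H|E) = 3.3714/(1+3.3714) = 0.7712.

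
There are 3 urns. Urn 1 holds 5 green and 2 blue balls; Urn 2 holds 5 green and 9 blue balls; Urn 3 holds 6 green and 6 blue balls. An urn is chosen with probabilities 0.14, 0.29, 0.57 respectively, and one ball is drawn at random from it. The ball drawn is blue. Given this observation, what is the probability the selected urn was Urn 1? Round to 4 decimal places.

Posterior probability ≈ 0.0782

Tabulate prior·likelihood by source: [1] prior 0.14, lik 0.2857, product 0.04000; [2] prior 0.29, lik 0.6429, product 0.1864; [3] prior 0.57, lik 0.5, product 0.2850.
Normalizing constant = 0.51143; the posterior for Urn 1 is its product over the sum, 0.04000/0.51143 = 0.0782.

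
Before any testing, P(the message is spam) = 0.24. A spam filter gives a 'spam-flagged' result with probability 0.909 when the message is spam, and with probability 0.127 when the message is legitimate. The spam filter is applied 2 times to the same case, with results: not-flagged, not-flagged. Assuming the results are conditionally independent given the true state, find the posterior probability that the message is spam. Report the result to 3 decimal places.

Posterior P(H) ≈ 0.003

Let H be the event that the message is spam; start with P(H) = 0.24. P('spam-flagged'|H) = 0.909, P('spam-flagged'|¬H) = 0.127.
Update on result 1 ('not-flagged'): P(H) ← 0.091·0.2400 / (0.091·0.2400 + 0.873·0.7600) = 0.021840/0.68532 = 0.0319.
Update on result 2 ('not-flagged'): P(H) ← 0.091·0.0319 / (0.091·0.0319 + 0.873·0.9681) = 0.0029000/0.84808 = 0.0034.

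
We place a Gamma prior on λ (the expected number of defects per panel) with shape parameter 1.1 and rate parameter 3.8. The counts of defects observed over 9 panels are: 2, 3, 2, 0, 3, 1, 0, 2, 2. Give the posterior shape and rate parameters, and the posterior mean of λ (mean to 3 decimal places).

The Poisson likelihood adds the total count to the shape and the number of exposure periods to the rate. Here ∑xᵢ = 15 and n = 9, so shape 1.1→16.1 and rate 3.8→12.8.
Posterior mean = shape/rate = 16.1/12.8 = 1.258.

Posterior: Gamma(shape=16.1, rate=12.8); mean ≈ 1.258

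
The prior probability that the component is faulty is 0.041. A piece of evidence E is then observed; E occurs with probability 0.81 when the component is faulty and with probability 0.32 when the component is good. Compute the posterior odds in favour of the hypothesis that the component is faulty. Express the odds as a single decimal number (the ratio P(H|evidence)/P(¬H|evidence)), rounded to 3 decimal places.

Prior odds = 0.041/(1−0.041) = 0.042753.
Likelihood ratio for E = 0.81/0.32 = 2.5312.
Posterior odds = prior odds × LR = 0.10822.

Posterior odds ≈ 0.108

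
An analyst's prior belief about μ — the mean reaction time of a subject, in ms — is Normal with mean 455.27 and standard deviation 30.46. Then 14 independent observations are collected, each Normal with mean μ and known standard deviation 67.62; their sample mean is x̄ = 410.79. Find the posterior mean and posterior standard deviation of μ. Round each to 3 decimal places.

Posterior mean ≈ 422.371; posterior SD ≈ 15.542

Prior precision 1/τ₀² = 1/30.46² = 0.00107781; data precision n/σ² = 14/67.62² = 0.00306181.
Posterior precision = 0.00107781 + 0.00306181 = 0.00413961, giving posterior SD = 1/√0.00413961 = 15.542.
Posterior mean = (0.00107781·455.27 + 0.00306181·410.79) / 0.00413961 = 422.371.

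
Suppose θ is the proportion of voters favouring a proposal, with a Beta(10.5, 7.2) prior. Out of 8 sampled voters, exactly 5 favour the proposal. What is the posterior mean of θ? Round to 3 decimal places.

Observing 5 successes and 3 failures updates Beta(10.5, 7.2) by adding the success and failure counts to the two shape parameters: α = 10.5+5 = 15.5, β = 7.2+3 = 10.2.
E[θ | data] = 15.5/(15.5+10.2) = 0.603.

Posterior mean ≈ 0.603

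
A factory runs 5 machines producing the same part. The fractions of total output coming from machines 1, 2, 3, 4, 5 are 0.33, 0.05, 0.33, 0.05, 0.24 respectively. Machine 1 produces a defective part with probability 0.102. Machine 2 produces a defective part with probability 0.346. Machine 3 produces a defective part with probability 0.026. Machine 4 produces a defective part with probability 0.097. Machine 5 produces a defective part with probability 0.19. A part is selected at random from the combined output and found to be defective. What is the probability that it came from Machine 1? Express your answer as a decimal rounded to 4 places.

Posterior probability ≈ 0.3060

Tabulate prior·likelihood by source: [1] prior 0.33, lik 0.102, product 0.03366; [2] prior 0.05, lik 0.346, product 0.01730; [3] prior 0.33, lik 0.026, product 0.008580; [4] prior 0.05, lik 0.097, product 0.004850; [5] prior 0.24, lik 0.19, product 0.04560.
Normalizing constant = 0.10999; the posterior for Machine 1 is its product over the sum, 0.03366/0.10999 = 0.3060.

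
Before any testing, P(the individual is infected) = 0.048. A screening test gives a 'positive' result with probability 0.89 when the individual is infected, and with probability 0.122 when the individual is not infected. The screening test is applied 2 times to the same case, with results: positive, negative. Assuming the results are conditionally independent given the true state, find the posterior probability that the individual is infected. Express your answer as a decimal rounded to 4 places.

With H the event that the individual is infected, the joint likelihood of the observed sequence is P(data|H) = 0.89·0.11 = 0.097900 and P(data|¬H) = 0.122·0.878 = 0.10712.
Bayes: P(H|data) = 0.048·0.097900 / (0.048·0.097900 + 0.952·0.10712) = 0.0046992/0.10667 = 0.0441.

Posterior P(H) ≈ 0.0441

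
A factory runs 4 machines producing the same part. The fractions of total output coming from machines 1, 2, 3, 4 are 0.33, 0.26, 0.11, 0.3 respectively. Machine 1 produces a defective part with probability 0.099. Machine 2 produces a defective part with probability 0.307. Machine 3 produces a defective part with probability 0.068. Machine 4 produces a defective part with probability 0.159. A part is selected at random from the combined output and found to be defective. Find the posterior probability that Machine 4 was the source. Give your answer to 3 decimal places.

Posterior probability ≈ 0.284

P(defective|M1) = 0.099; P(defective|M2) = 0.307; P(defective|M3) = 0.068; P(defective|M4) = 0.159.
Prior × likelihood for each source: 0.33·0.099=0.03267, 0.26·0.307=0.07982, 0.11·0.068=0.007480, 0.3·0.159=0.04770. Summing gives P(defective) = 0.16767.
P(Machine 4 | defective) = 0.04770 / 0.16767 = 0.284.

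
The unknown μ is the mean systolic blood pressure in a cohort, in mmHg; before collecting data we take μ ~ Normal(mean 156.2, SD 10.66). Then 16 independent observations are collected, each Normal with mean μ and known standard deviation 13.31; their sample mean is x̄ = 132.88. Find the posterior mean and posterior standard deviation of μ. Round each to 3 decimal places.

Posterior mean ≈ 134.950; posterior SD ≈ 3.176

With known σ, the Normal prior is conjugate. Weight on the data is w = (n/σ²)/(n/σ² + 1/τ₀²) = 0.0903158/(0.0903158+0.00880006) = 0.91121.
Posterior mean = w·x̄ + (1−w)·μ₀ = 0.91121·132.88 + 0.088786·156.2 = 134.950. Posterior variance = 1/(0.0903158+0.00880006) = 10.0892, so SD = 3.176.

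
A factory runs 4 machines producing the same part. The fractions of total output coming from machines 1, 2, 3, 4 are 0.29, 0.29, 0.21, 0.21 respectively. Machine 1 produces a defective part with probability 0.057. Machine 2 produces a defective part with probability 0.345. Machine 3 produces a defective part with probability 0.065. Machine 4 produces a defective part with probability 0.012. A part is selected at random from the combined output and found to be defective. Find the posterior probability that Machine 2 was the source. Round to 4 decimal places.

P(defective|M1) = 0.057; P(defective|M2) = 0.345; P(defective|M3) = 0.065; P(defective|M4) = 0.012.
Prior × likelihood for each source: 0.29·0.057=0.01653, 0.29·0.345=0.1000, 0.21·0.065=0.01365, 0.21·0.012=0.002520. Summing gives P(defective) = 0.13275.
P(Machine 2 | defective) = 0.1000 / 0.13275 = 0.7537.

Posterior probability ≈ 0.7537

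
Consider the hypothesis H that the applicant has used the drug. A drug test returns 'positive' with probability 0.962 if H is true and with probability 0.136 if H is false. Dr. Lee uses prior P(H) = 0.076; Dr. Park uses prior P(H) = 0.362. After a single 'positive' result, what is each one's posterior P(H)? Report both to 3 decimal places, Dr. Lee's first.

Dr. Lee: 0.368; Dr. Park: 0.801

The likelihood ratio for a 'positive' result is 0.962/0.136 = 7.0735.
Dr. Lee: prior odds 0.076/0.924 = 0.082251; posterior odds 0.58181; posterior probability 0.368.
Dr. Park: prior odds 0.362/0.638 = 0.56740; posterior odds 4.0135; posterior probability 0.801.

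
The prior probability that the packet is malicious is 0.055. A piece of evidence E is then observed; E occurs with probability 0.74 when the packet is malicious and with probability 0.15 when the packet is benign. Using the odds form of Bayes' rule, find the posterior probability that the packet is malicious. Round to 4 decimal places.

Posterior probability ≈ 0.2231

Prior odds = 0.055/(1−0.055) = 0.058201. In log-odds, ln(0.058201) = -2.8439.
Add log likelihood ratio: ln(4.9333) = 1.5960.
Posterior log-odds = -1.2478, so posterior odds = exp(-1.2478) = 0.28713. Converting, P(H|E) = 0.28713/1.2871 = 0.2231.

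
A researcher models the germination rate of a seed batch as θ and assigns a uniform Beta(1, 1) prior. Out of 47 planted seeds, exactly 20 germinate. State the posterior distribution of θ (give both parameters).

The binomial likelihood is conjugate to the Beta prior: with 20 successes and 27 failures, the posterior is Beta(1+20, 1+27) = Beta(21, 28).

Posterior: Beta(21, 28)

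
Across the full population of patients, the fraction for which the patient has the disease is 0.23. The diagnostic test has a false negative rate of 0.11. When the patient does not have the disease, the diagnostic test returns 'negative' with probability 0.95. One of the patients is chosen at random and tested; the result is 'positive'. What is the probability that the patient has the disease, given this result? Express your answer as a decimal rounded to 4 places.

Write H for 'the patient has the disease'. Prior odds H:¬H = 0.23/0.77 = 0.29870. For the 'positive' outcome, the likelihood ratio is 0.89/0.05 = 17.800.
Posterior odds = 0.29870 × 17.800 = 5.3169, so P(H|E) = 5.3169/(1+5.3169) = 0.8417.

P(H | E) ≈ 0.8417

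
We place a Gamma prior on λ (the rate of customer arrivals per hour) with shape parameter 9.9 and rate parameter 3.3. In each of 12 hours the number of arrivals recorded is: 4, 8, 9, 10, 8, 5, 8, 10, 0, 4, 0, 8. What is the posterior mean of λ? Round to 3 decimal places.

Posterior mean ≈ 5.484

Total count ∑xᵢ = 74 over n = 12 hours.
Gamma is conjugate to the Poisson likelihood: posterior is Gamma(shape = 9.9+74 = 83.9, rate = 3.3+12 = 15.3).
Posterior mean = shape/rate = 83.9/15.3 = 5.484.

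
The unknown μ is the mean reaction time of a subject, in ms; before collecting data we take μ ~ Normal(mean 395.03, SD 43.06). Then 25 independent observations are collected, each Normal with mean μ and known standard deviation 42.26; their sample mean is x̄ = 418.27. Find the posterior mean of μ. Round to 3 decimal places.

Posterior mean ≈ 417.408

Prior precision 1/τ₀² = 1/43.06² = 0.00053933; data precision n/σ² = 25/42.26² = 0.0139985.
Posterior precision = 0.00053933 + 0.0139985 = 0.0145378.
Posterior mean = (0.00053933·395.03 + 0.0139985·418.27) / 0.0145378 = 417.408.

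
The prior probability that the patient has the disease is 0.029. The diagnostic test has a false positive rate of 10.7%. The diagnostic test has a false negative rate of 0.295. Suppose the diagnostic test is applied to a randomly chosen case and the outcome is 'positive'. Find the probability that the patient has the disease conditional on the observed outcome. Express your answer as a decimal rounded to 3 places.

P(H | E) ≈ 0.164

Let H be the event that the patient has the disease. P(H) = 0.029, so P(¬H) = 0.971. With E the 'positive' result, P(E|H) = 0.705 and P(E|¬H) = 0.107.
P(E) = 0.705·0.029 + 0.107·0.971 = 0.020445 + 0.10390 = 0.12434.
By Bayes' theorem, P(H|E) = 0.020445 / 0.12434 = 0.164.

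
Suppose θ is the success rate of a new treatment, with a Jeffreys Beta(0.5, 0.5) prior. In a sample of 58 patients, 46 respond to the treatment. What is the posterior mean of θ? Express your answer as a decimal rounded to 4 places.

The binomial likelihood is conjugate to the Beta prior: with 46 successes and 12 failures, the posterior is Beta(0.5+46, 0.5+12) = Beta(46.5, 12.5).
E[θ | data] = 46.5/(46.5+12.5) = 0.7881.

Posterior mean ≈ 0.7881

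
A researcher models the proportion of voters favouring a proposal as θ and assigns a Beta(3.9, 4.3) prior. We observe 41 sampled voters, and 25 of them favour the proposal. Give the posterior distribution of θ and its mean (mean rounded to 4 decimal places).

Observing 25 successes and 16 failures updates Beta(3.9, 4.3) by adding the success and failure counts to the two shape parameters: α = 3.9+25 = 28.9, β = 4.3+16 = 20.3.
E[θ | data] = 28.9/(28.9+20.3) = 0.5874.

Posterior: Beta(28.9, 20.3); mean ≈ 0.5874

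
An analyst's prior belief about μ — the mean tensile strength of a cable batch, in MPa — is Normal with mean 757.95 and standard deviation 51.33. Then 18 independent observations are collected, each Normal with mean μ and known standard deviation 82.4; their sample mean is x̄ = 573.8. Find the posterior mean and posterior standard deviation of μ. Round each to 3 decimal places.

Posterior mean ≈ 596.862; posterior SD ≈ 18.165

Prior precision 1/τ₀² = 1/51.33² = 0.00037954; data precision n/σ² = 18/82.4² = 0.00265105.
Posterior precision = 0.00037954 + 0.00265105 = 0.00303059, giving posterior SD = 1/√0.00303059 = 18.165.
Posterior mean = (0.00037954·757.95 + 0.00265105·573.8) / 0.00303059 = 596.862.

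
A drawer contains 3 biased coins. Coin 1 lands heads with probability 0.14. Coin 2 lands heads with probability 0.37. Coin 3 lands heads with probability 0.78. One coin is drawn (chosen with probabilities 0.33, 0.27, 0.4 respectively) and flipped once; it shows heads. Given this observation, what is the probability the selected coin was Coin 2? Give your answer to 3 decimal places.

Posterior probability ≈ 0.218

P(heads|C1) = 0.14; P(heads|C2) = 0.37; P(heads|C3) = 0.78.
Prior × likelihood for each source: 0.33·0.14=0.04620, 0.27·0.37=0.09990, 0.4·0.78=0.3120. Summing gives P(heads) = 0.45810.
P(Coin 2 | heads) = 0.09990 / 0.45810 = 0.218.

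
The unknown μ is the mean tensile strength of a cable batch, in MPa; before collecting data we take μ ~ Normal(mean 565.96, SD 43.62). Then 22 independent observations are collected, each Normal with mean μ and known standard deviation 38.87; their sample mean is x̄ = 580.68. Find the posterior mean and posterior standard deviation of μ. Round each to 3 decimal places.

Posterior mean ≈ 580.167; posterior SD ≈ 8.141

Prior precision 1/τ₀² = 1/43.62² = 0.00052557; data precision n/σ² = 22/38.87² = 0.0145611.
Posterior precision = 0.00052557 + 0.0145611 = 0.0150866, giving posterior SD = 1/√0.0150866 = 8.141.
Posterior mean = (0.00052557·565.96 + 0.0145611·580.68) / 0.0150866 = 580.167.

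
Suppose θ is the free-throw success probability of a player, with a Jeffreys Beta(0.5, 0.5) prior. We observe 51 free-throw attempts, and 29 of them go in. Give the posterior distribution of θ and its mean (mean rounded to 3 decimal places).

Posterior: Beta(29.5, 22.5); mean ≈ 0.567

The binomial likelihood is conjugate to the Beta prior: with 29 successes and 22 failures, the posterior is Beta(0.5+29, 0.5+22) = Beta(29.5, 22.5).
Posterior mean = α/(α+β) = 29.5/52 = 0.567.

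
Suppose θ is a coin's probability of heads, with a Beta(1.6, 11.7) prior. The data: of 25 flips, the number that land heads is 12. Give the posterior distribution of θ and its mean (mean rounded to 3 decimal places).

The binomial likelihood is conjugate to the Beta prior: with 12 successes and 13 failures, the posterior is Beta(1.6+12, 11.7+13) = Beta(13.6, 24.7).
E[θ | data] = 13.6/(13.6+24.7) = 0.355.

Posterior: Beta(13.6, 24.7); mean ≈ 0.355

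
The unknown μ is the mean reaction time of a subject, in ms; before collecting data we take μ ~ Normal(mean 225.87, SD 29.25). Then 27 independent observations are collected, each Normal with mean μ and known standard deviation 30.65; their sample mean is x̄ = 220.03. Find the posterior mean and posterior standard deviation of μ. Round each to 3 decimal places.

Prior precision 1/τ₀² = 1/29.25² = 0.00116882; data precision n/σ² = 27/30.65² = 0.0287411.
Posterior precision = 0.00116882 + 0.0287411 = 0.0299099, giving posterior SD = 1/√0.0299099 = 5.782.
Posterior mean = (0.00116882·225.87 + 0.0287411·220.03) / 0.0299099 = 220.258.

Posterior mean ≈ 220.258; posterior SD ≈ 5.782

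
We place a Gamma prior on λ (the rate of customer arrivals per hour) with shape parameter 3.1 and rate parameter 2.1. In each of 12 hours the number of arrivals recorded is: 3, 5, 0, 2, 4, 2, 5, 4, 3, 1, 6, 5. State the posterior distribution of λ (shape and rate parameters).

The Poisson likelihood adds the total count to the shape and the number of exposure periods to the rate. Here ∑xᵢ = 40 and n = 12, so shape 3.1→43.1 and rate 2.1→14.1.

Posterior: Gamma(shape=43.1, rate=14.1)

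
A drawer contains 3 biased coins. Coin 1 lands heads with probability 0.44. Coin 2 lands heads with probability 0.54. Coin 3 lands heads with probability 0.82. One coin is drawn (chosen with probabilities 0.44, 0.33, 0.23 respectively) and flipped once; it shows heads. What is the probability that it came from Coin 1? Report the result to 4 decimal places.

Posterior probability ≈ 0.3455

Tabulate prior·likelihood by source: [1] prior 0.44, lik 0.44, product 0.1936; [2] prior 0.33, lik 0.54, product 0.1782; [3] prior 0.23, lik 0.82, product 0.1886.
Normalizing constant = 0.56040; the posterior for Coin 1 is its product over the sum, 0.1936/0.56040 = 0.3455.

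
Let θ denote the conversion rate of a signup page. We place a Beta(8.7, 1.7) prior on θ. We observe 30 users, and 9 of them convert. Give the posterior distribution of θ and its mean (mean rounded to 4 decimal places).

The binomial likelihood is conjugate to the Beta prior: with 9 successes and 21 failures, the posterior is Beta(8.7+9, 1.7+21) = Beta(17.7, 22.7).
Posterior mean = α/(α+β) = 17.7/40.4 = 0.4381.

Posterior: Beta(17.7, 22.7); mean ≈ 0.4381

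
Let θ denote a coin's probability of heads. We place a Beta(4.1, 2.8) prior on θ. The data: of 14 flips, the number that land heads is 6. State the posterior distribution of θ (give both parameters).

Posterior: Beta(10.1, 10.8)

The binomial likelihood is conjugate to the Beta prior: with 6 successes and 8 failures, the posterior is Beta(4.1+6, 2.8+8) = Beta(10.1, 10.8).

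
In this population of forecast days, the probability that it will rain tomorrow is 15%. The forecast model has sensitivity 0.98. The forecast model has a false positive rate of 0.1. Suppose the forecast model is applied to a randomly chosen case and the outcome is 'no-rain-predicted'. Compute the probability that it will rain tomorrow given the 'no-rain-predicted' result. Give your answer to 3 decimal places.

Write H for 'it will rain tomorrow'. Prior odds H:¬H = 0.15/0.85 = 0.17647. For the 'no-rain-predicted' outcome, the likelihood ratio is 0.02/0.9 = 0.022222.
Posterior odds = 0.17647 × 0.022222 = 0.0039216, so P(H|E) = 0.0039216/(1+0.0039216) = 0.004.

P(H | E) ≈ 0.004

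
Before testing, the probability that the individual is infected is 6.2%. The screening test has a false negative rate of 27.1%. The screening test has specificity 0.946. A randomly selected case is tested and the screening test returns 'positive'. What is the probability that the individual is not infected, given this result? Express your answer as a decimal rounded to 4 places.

P(¬H | E) ≈ 0.5285

Let H be the event that the individual is infected. P(H) = 0.062, so P(¬H) = 0.938. With E the 'positive' result, P(E|H) = 0.729 and P(E|¬H) = 0.054.
P(E) = 0.729·0.062 + 0.054·0.938 = 0.045198 + 0.050652 = 0.095850.
By Bayes' theorem, P(H|E) = 0.045198 / 0.095850 = 0.4715. Hence P(¬H|E) = 1 − 0.4715 = 0.5285.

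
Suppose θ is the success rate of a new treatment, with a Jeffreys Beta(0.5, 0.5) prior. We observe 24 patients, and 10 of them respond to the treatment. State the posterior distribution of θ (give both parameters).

Posterior: Beta(10.5, 14.5)

The binomial likelihood is conjugate to the Beta prior: with 10 successes and 14 failures, the posterior is Beta(0.5+10, 0.5+14) = Beta(10.5, 14.5).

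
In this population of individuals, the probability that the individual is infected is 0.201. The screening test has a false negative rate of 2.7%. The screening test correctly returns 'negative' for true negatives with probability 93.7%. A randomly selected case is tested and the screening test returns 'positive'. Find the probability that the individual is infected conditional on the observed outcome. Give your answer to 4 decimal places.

P(H | E) ≈ 0.7953

Write H for 'the individual is infected'. Prior odds H:¬H = 0.201/0.799 = 0.25156. For the 'positive' outcome, the likelihood ratio is 0.973/0.063 = 15.444.
Posterior odds = 0.25156 × 15.444 = 3.8853, so P(H|E) = 3.8853/(1+3.8853) = 0.7953.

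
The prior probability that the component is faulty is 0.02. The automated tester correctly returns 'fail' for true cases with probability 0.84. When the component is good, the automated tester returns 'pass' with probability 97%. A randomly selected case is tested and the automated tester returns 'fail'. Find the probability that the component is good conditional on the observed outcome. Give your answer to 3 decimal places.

P(¬H | E) ≈ 0.636

Write H for 'the component is faulty'. Prior odds H:¬H = 0.02/0.98 = 0.020408. For the 'fail' outcome, the likelihood ratio is 0.84/0.03 = 28.000.
Posterior odds = 0.020408 × 28.000 = 0.57143, so P(H|E) = 0.57143/(1+0.57143) = 0.364. Then P(¬H|E) = 1 − 0.364 = 0.636.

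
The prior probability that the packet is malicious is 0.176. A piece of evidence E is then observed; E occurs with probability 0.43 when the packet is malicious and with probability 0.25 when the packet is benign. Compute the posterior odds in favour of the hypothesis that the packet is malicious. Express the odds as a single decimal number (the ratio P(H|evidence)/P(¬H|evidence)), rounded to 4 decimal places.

Prior odds = 0.176/(1−0.176) = 0.21359.
Likelihood ratio for E = 0.43/0.25 = 1.7200.
Posterior odds = prior odds × LR = 0.36738.

Posterior odds ≈ 0.3674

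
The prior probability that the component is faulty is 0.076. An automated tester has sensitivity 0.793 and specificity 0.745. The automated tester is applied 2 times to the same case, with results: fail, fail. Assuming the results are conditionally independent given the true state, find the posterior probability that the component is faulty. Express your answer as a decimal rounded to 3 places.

Let H be the event that the component is faulty; start with P(H) = 0.076. P('fail'|H) = 0.793, P('fail'|¬H) = 0.255.
Update on result 1 ('fail'): P(H) ← 0.793·0.0760 / (0.793·0.0760 + 0.255·0.9240) = 0.060268/0.29589 = 0.2037.
Update on result 2 ('fail'): P(H) ← 0.793·0.2037 / (0.793·0.2037 + 0.255·0.7963) = 0.16152/0.36458 = 0.4430.

Posterior P(H) ≈ 0.443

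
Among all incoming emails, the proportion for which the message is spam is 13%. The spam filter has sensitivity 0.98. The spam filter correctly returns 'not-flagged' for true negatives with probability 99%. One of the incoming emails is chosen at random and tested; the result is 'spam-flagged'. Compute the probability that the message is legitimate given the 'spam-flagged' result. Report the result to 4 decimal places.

Write H for 'the message is spam'. Prior odds H:¬H = 0.13/0.87 = 0.14943. For the 'spam-flagged' outcome, the likelihood ratio is 0.98/0.01 = 98.000.
Posterior odds = 0.14943 × 98.000 = 14.644, so P(H|E) = 14.644/(1+14.644) = 0.9361. Then P(¬H|E) = 1 − 0.9361 = 0.0639.

P(¬H | E) ≈ 0.0639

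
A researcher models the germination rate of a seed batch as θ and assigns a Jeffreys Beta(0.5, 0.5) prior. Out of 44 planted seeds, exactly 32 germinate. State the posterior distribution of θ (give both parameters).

Observing 32 successes and 12 failures updates Beta(0.5, 0.5) by adding the success and failure counts to the two shape parameters: α = 0.5+32 = 32.5, β = 0.5+12 = 12.5.

Posterior: Beta(32.5, 12.5)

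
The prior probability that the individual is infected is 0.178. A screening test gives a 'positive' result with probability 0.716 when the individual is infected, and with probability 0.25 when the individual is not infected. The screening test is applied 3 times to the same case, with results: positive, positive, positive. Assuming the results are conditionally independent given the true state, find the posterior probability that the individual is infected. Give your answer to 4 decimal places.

Posterior P(H) ≈ 0.8357

Let H be the event that the individual is infected; start with P(H) = 0.178. P('positive'|H) = 0.716, P('positive'|¬H) = 0.25.
Update on result 1 ('positive'): P(H) ← 0.716·0.1780 / (0.716·0.1780 + 0.25·0.8220) = 0.12745/0.33295 = 0.3828.
Update on result 2 ('positive'): P(H) ← 0.716·0.3828 / (0.716·0.3828 + 0.25·0.6172) = 0.27408/0.42838 = 0.6398.
Update on result 3 ('positive'): P(H) ← 0.716·0.6398 / (0.716·0.6398 + 0.25·0.3602) = 0.45809/0.54815 = 0.8357.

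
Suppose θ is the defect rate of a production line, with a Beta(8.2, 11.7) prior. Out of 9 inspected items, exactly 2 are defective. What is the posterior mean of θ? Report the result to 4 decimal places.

Observing 2 successes and 7 failures updates Beta(8.2, 11.7) by adding the success and failure counts to the two shape parameters: α = 8.2+2 = 10.2, β = 11.7+7 = 18.7.
E[θ | data] = 10.2/(10.2+18.7) = 0.3529.

Posterior mean ≈ 0.3529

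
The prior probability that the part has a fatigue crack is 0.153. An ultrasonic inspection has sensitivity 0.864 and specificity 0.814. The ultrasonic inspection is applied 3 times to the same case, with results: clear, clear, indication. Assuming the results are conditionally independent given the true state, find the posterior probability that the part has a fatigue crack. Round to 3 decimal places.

Posterior P(H) ≈ 0.023

Let H be the event that the part has a fatigue crack; start with P(H) = 0.153. P('indication'|H) = 0.864, P('indication'|¬H) = 0.186.
Update on result 1 ('clear'): P(H) ← 0.136·0.1530 / (0.136·0.1530 + 0.814·0.8470) = 0.020808/0.71027 = 0.0293.
Update on result 2 ('clear'): P(H) ← 0.136·0.0293 / (0.136·0.0293 + 0.814·0.9707) = 0.0039843/0.79414 = 0.0050.
Update on result 3 ('indication'): P(H) ← 0.864·0.0050 / (0.864·0.0050 + 0.186·0.9950) = 0.0043348/0.18940 = 0.0229.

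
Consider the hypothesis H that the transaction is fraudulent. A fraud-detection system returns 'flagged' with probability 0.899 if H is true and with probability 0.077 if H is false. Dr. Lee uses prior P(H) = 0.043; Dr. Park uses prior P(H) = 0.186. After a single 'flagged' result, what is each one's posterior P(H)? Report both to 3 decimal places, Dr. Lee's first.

P('+'|H) = 0.899, P('+'|¬H) = 0.077.
Dr. Lee: numerator 0.899·0.043 = 0.038657; evidence = 0.038657+0.077·0.957 = 0.11235; posterior = 0.344.
Dr. Park: numerator 0.899·0.186 = 0.16721; evidence = 0.16721+0.077·0.814 = 0.22989; posterior = 0.727.

Dr. Lee: 0.344; Dr. Park: 0.727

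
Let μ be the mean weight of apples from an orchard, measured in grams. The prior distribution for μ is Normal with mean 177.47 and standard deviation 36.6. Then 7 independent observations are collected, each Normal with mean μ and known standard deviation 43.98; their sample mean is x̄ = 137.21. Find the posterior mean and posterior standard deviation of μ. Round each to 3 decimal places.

Posterior mean ≈ 144.095; posterior SD ≈ 15.135

Prior precision 1/τ₀² = 1/36.6² = 0.00074651; data precision n/σ² = 7/43.98² = 0.00361899.
Posterior precision = 0.00074651 + 0.00361899 = 0.00436551, giving posterior SD = 1/√0.00436551 = 15.135.
Posterior mean = (0.00074651·177.47 + 0.00361899·137.21) / 0.00436551 = 144.095.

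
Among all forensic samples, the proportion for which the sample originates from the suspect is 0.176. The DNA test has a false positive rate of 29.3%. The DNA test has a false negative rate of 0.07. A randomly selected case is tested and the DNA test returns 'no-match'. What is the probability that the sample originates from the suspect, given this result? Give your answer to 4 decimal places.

P(H | E) ≈ 0.0207

Write H for 'the sample originates from the suspect'. Prior odds H:¬H = 0.176/0.824 = 0.21359. For the 'no-match' outcome, the likelihood ratio is 0.07/0.707 = 0.099010.
Posterior odds = 0.21359 × 0.099010 = 0.021148, so P(H|E) = 0.021148/(1+0.021148) = 0.0207.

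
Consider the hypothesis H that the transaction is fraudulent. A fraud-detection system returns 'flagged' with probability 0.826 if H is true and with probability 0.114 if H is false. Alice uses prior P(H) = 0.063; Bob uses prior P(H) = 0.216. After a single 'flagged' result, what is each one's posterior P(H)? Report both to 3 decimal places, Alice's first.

Alice: 0.328; Bob: 0.666

The likelihood ratio for a 'flagged' result is 0.826/0.114 = 7.2456.
Alice: prior odds 0.063/0.937 = 0.067236; posterior odds 0.48717; posterior probability 0.328.
Bob: prior odds 0.216/0.784 = 0.27551; posterior odds 1.9962; posterior probability 0.666.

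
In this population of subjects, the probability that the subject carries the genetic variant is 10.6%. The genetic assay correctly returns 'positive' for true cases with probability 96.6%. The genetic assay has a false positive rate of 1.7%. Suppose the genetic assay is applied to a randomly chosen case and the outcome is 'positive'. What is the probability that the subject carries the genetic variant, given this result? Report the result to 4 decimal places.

Write H for 'the subject carries the genetic variant'. Prior odds H:¬H = 0.106/0.894 = 0.11857. For the 'positive' outcome, the likelihood ratio is 0.966/0.017 = 56.824.
Posterior odds = 0.11857 × 56.824 = 6.7375, so P(H|E) = 6.7375/(1+6.7375) = 0.8708.

P(H | E) ≈ 0.8708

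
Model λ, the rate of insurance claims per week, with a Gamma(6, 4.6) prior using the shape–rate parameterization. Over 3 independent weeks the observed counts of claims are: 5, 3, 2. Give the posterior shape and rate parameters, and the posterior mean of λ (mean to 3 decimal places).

Posterior: Gamma(shape=16, rate=7.6); mean ≈ 2.105

Total count ∑xᵢ = 10 over n = 3 weeks.
Gamma is conjugate to the Poisson likelihood: posterior is Gamma(shape = 6+10 = 16, rate = 4.6+3 = 7.6).
Posterior mean = shape/rate = 16/7.6 = 2.105.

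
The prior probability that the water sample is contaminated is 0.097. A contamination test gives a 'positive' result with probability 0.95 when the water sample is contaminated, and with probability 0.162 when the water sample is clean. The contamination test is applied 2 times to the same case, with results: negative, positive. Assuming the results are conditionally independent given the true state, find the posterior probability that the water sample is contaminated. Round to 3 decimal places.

Let H be the event that the water sample is contaminated; start with P(H) = 0.097. P('positive'|H) = 0.95, P('positive'|¬H) = 0.162.
Update on result 1 ('negative'): P(H) ← 0.05·0.0970 / (0.05·0.0970 + 0.838·0.9030) = 0.0048500/0.76156 = 0.0064.
Update on result 2 ('positive'): P(H) ← 0.95·0.0064 / (0.95·0.0064 + 0.162·0.9936) = 0.0060500/0.16702 = 0.0362.

Posterior P(H) ≈ 0.036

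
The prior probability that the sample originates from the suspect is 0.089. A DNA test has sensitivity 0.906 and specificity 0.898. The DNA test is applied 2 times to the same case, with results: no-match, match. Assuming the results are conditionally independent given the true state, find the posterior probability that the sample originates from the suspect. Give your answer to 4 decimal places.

With H the event that the sample originates from the suspect, the joint likelihood of the observed sequence is P(data|H) = 0.094·0.906 = 0.085164 and P(data|¬H) = 0.898·0.102 = 0.091596.
Bayes: P(H|data) = 0.089·0.085164 / (0.089·0.085164 + 0.911·0.091596) = 0.0075796/0.091024 = 0.0833.

Posterior P(H) ≈ 0.0833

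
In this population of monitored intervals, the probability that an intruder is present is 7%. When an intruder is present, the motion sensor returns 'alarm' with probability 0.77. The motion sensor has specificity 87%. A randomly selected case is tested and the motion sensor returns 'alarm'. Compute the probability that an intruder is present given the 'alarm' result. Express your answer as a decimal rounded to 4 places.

Let H be the event that an intruder is present. P(H) = 0.07, so P(¬H) = 0.93. With E the 'alarm' result, P(E|H) = 0.77 and P(E|¬H) = 0.13.
P(E) = 0.77·0.07 + 0.13·0.93 = 0.053900 + 0.12090 = 0.17480.
By Bayes' theorem, P(H|E) = 0.053900 / 0.17480 = 0.3084.

P(H | E) ≈ 0.3084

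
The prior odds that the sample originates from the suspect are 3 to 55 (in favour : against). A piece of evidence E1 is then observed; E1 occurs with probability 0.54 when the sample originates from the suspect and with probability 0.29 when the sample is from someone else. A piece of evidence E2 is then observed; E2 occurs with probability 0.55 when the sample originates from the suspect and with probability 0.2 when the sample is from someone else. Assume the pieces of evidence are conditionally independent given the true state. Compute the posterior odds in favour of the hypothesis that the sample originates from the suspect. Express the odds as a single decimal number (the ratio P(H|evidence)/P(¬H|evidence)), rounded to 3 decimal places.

Posterior odds ≈ 0.279

Prior odds = 3/55 = 0.054545.
Likelihood ratio for E1 = 0.54/0.29 = 1.8621.
Likelihood ratio for E2 = 0.55/0.2 = 2.7500.
Posterior odds = prior odds × LR₁ × LR₂ = 0.27931.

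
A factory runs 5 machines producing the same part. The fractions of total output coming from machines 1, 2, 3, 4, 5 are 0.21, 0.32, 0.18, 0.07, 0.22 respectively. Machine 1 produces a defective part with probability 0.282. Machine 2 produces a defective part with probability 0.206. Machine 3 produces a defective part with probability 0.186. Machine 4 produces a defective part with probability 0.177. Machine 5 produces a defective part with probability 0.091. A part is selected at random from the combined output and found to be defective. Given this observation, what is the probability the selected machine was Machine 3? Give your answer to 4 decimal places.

Tabulate prior·likelihood by source: [1] prior 0.21, lik 0.282, product 0.05922; [2] prior 0.32, lik 0.206, product 0.06592; [3] prior 0.18, lik 0.186, product 0.03348; [4] prior 0.07, lik 0.177, product 0.01239; [5] prior 0.22, lik 0.091, product 0.02002.
Normalizing constant = 0.19103; the posterior for Machine 3 is its product over the sum, 0.03348/0.19103 = 0.1753.

Posterior probability ≈ 0.1753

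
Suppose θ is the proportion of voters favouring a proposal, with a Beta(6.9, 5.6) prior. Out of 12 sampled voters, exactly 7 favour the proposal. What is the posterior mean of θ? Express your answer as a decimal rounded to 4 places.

The binomial likelihood is conjugate to the Beta prior: with 7 successes and 5 failures, the posterior is Beta(6.9+7, 5.6+5) = Beta(13.9, 10.6).
E[θ | data] = 13.9/(13.9+10.6) = 0.5673.

Posterior mean ≈ 0.5673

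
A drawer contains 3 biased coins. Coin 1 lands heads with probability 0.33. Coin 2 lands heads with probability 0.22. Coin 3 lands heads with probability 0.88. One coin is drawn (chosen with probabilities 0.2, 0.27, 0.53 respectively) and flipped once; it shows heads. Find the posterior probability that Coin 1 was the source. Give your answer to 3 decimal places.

Tabulate prior·likelihood by source: [1] prior 0.2, lik 0.33, product 0.06600; [2] prior 0.27, lik 0.22, product 0.05940; [3] prior 0.53, lik 0.88, product 0.4664.
Normalizing constant = 0.59180; the posterior for Coin 1 is its product over the sum, 0.06600/0.59180 = 0.112.

Posterior probability ≈ 0.112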